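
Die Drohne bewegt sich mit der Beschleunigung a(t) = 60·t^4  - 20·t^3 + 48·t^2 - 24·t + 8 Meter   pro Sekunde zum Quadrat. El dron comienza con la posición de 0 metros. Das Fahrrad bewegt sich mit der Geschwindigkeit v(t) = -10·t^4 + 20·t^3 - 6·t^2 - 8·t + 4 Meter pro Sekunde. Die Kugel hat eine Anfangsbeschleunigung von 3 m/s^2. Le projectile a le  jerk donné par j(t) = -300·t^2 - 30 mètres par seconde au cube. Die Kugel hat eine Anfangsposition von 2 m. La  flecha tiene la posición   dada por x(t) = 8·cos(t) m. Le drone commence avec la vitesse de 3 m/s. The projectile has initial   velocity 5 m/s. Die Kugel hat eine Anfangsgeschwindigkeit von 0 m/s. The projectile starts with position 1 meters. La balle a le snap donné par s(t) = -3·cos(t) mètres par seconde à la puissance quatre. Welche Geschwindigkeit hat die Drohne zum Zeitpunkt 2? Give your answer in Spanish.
Para resolver esto, necesitamos tomar 1 antiderivada de nuestra ecuación de la aceleración a(t) = 60·t^4 - 20·t^3 + 48·t^2 - 24·t + 8. Tomando ∫a(t)dt y aplicando v(0) = 3, encontramos v(t) = 12·t^5 - 5·t^4 + 16·t^3 - 12·t^2 + 8·t + 3. Usando v(t) = 12·t^5 - 5·t^4 + 16·t^3 - 12·t^2 + 8·t + 3 y sustituyendo t = 2, encontramos v = 403.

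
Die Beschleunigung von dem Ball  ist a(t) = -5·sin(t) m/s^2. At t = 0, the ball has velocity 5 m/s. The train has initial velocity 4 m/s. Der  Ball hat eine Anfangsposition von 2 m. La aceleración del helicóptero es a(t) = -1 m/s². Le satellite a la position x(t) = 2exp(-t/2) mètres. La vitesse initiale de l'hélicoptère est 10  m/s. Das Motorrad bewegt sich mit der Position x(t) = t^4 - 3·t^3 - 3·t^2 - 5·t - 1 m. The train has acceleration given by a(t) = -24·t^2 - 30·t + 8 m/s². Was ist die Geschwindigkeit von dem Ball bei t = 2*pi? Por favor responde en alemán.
Wir müssen unsere Gleichung für die Beschleunigung a(t) = -5·sin(t) 1-mal integrieren. Mit ∫a(t)dt und Anwendung von v(0) = 5, finden wir v(t) = 5·cos(t). Aus der Gleichung für die Geschwindigkeit v(t) = 5·cos(t), setzen wir t = 2*pi ein und erhalten v = 5.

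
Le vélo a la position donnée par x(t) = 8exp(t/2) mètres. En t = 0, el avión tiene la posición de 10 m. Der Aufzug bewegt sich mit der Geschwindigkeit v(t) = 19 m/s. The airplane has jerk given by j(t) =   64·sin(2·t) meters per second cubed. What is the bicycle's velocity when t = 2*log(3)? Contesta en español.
Partiendo de la posición x(t) = 8·exp(t/2), tomamos 1 derivada. Derivando la posición, obtenemos la velocidad: v(t) = 4·exp(t/2). Usando v(t) = 4·exp(t/2) y sustituyendo t = 2*log(3), encontramos v = 12.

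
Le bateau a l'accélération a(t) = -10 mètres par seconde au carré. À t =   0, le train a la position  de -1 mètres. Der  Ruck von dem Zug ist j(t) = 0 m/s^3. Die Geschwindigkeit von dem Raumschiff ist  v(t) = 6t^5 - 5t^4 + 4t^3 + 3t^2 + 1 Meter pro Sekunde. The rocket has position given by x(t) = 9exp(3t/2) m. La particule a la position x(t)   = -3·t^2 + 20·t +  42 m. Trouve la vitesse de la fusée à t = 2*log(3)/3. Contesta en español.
Debemos derivar nuestra ecuación de la posición x(t) = 9·exp(3·t/2) 1 vez. Derivando la posición, obtenemos la velocidad: v(t) = 27·exp(3·t/2)/2. De la ecuación de la velocidad v(t) = 27·exp(3·t/2)/2, sustituimos t = 2*log(3)/3 para obtener v = 81/2.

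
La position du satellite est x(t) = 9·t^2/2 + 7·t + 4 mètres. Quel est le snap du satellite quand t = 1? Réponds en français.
Pour résoudre ceci, nous devons prendre 4 dérivées de notre équation de la position x(t) = 9·t^2/2 + 7·t + 4. La dérivée de la position donne la vitesse: v(t) = 9·t + 7. La dérivée de la vitesse donne l'accélération: a(t) = 9. En dérivant l'accélération, nous obtenons le jerk: j(t) = 0. En prenant d/dt de j(t), nous trouvons s(t) = 0. De l'équation du snap s(t) = 0, nous substituons t = 1 pour obtenir s = 0.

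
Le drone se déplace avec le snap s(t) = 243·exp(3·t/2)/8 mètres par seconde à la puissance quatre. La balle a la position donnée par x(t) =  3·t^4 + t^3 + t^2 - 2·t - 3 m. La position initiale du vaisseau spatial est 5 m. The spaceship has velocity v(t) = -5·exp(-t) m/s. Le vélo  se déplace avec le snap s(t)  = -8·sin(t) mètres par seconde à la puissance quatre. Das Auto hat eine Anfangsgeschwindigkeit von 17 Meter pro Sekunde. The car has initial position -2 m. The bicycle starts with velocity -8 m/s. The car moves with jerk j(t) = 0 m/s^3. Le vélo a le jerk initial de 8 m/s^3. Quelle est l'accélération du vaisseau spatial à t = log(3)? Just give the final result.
À t = log(3), a = 5/3.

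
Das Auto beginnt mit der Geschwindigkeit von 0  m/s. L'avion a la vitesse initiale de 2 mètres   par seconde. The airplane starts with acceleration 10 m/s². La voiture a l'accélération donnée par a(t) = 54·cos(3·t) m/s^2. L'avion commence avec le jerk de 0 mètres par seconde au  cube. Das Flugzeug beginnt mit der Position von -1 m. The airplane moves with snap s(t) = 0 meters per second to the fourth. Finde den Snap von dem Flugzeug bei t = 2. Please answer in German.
Aus der Gleichung für den Snap s(t) = 0, setzen wir t = 2 ein und erhalten s = 0.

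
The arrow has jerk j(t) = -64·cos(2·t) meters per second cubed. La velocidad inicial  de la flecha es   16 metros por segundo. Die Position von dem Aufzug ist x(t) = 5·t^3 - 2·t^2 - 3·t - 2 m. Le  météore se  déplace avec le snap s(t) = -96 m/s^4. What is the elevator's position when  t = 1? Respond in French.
En utilisant x(t) = 5·t^3 - 2·t^2 - 3·t - 2 et en substituant t = 1, nous trouvons x = -2.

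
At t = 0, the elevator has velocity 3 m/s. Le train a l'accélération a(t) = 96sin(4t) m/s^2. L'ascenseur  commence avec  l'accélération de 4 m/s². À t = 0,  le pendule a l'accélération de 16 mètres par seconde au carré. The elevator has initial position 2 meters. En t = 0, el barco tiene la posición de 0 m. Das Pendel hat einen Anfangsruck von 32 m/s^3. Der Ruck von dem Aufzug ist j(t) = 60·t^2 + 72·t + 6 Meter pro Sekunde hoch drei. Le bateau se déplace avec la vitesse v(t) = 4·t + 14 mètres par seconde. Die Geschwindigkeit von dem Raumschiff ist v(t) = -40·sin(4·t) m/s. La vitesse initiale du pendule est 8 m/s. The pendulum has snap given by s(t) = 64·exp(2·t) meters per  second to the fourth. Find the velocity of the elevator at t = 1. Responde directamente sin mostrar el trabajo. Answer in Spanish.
En t = 1, v = 27.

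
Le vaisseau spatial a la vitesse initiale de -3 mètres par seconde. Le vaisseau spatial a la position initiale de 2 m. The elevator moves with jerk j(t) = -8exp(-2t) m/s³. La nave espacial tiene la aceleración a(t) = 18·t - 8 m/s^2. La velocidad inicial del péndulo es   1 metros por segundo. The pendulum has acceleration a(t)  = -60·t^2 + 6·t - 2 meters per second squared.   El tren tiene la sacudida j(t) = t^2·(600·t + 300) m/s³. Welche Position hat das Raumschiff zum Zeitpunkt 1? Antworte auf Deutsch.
Wir müssen unsere Gleichung für die Beschleunigung a(t) = 18·t - 8 2-mal integrieren. Das Integral von der Beschleunigung ist die Geschwindigkeit. Mit v(0) = -3 erhalten wir v(t) = 9·t^2 - 8·t - 3. Durch Integration von der Geschwindigkeit und Verwendung der Anfangsbedingung x(0) = 2, erhalten wir x(t) = 3·t^3 - 4·t^2 - 3·t + 2. Wir haben die Position x(t) = 3·t^3 - 4·t^2 - 3·t + 2. Durch Einsetzen von t = 1: x(1) = -2.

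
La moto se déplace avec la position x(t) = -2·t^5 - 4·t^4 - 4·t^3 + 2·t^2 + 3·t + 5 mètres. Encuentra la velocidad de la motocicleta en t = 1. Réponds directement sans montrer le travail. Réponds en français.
À t = 1, v = -31.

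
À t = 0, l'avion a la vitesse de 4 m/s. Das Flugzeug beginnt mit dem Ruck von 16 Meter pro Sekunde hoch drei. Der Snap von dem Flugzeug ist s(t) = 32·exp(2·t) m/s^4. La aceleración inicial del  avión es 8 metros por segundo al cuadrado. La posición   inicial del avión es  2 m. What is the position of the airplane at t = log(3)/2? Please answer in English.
To solve this, we need to take 4 antiderivatives of our snap equation s(t) = 32·exp(2·t). The integral of snap, with j(0) = 16, gives jerk: j(t) = 16·exp(2·t). The antiderivative of jerk, with a(0) = 8, gives acceleration: a(t) = 8·exp(2·t). Finding the integral of a(t) and using v(0) = 4: v(t) = 4·exp(2·t). The integral of velocity is position. Using x(0) = 2, we get x(t) = 2·exp(2·t). From the given position equation x(t) = 2·exp(2·t), we substitute t = log(3)/2 to get x = 6.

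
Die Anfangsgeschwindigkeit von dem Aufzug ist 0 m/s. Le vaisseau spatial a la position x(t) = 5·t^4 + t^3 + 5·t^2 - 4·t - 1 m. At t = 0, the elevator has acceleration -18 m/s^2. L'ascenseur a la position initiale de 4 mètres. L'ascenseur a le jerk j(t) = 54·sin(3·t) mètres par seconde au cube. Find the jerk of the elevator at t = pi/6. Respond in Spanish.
De la ecuación de la sacudida j(t) = 54·sin(3·t), sustituimos t = pi/6 para obtener j = 54.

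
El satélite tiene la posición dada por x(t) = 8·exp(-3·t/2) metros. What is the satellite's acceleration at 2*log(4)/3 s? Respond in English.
To solve this, we need to take 2 derivatives of our position equation x(t) = 8·exp(-3·t/2). Taking d/dt of x(t), we find v(t) = -12·exp(-3·t/2). Differentiating velocity, we get acceleration: a(t) = 18·exp(-3·t/2). Using a(t) = 18·exp(-3·t/2) and substituting t = 2*log(4)/3, we find a = 9/2.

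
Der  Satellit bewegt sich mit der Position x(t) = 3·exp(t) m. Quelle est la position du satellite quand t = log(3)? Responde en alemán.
Aus der Gleichung für die Position x(t) = 3·exp(t), setzen wir t = log(3) ein und erhalten x = 9.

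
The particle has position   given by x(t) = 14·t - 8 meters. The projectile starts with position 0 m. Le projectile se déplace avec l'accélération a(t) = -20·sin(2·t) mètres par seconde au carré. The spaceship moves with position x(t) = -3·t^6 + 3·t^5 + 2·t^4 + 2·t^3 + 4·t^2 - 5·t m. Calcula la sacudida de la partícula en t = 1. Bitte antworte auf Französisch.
Nous devons dériver notre équation de la position x(t) = 14·t - 8 3 fois. En dérivant la position, nous obtenons la vitesse: v(t) = 14. La dérivée de la vitesse donne l'accélération: a(t) = 0. En prenant d/dt de a(t), nous trouvons j(t) = 0. De l'équation du jerk j(t) = 0, nous substituons t = 1 pour obtenir j = 0.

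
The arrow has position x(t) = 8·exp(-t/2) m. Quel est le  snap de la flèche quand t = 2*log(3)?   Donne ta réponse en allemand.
Ausgehend von der Position x(t) = 8·exp(-t/2), nehmen wir 4 Ableitungen. Mit d/dt von x(t) finden wir v(t) = -4·exp(-t/2). Die Ableitung von der Geschwindigkeit ergibt die Beschleunigung: a(t) = 2·exp(-t/2). Durch Ableiten von der Beschleunigung erhalten wir den Ruck: j(t) = -exp(-t/2). Durch Ableiten von dem Ruck erhalten wir den Snap: s(t) = exp(-t/2)/2. Aus der Gleichung für den Snap s(t) = exp(-t/2)/2, setzen wir t = 2*log(3) ein und erhalten s = 1/6.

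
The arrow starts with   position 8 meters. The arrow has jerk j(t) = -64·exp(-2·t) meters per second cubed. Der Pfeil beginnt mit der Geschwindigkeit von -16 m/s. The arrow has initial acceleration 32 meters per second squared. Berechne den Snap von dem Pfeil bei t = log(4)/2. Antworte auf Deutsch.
Um dies zu lösen, müssen wir 1 Ableitung unserer Gleichung für den Ruck j(t) = -64·exp(-2·t) nehmen. Die Ableitung von dem Ruck ergibt den Snap: s(t) = 128·exp(-2·t). Aus der Gleichung für den Snap s(t) = 128·exp(-2·t), setzen wir t = log(4)/2 ein und erhalten s = 32.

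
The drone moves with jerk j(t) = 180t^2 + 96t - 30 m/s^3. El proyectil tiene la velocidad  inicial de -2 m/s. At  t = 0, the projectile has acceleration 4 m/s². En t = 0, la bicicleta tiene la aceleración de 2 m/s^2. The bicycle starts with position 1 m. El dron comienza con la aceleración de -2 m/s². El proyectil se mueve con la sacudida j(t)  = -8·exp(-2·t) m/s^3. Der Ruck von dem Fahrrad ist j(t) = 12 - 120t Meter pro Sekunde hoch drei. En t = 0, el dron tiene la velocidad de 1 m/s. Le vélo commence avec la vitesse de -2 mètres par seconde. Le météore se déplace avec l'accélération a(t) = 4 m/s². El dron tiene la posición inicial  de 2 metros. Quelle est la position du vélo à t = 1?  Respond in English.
Starting from jerk j(t) = 12 - 120·t, we take 3 integrals. Integrating jerk and using the initial condition a(0) = 2, we get a(t) = -60·t^2 + 12·t + 2. The antiderivative of acceleration, with v(0) = -2, gives velocity: v(t) = -20·t^3 + 6·t^2 + 2·t - 2. The integral of velocity, with x(0) = 1, gives position: x(t) = -5·t^4 + 2·t^3 + t^2 - 2·t + 1. From the given position equation x(t) = -5·t^4 + 2·t^3 + t^2 - 2·t + 1, we substitute t = 1 to get x = -3.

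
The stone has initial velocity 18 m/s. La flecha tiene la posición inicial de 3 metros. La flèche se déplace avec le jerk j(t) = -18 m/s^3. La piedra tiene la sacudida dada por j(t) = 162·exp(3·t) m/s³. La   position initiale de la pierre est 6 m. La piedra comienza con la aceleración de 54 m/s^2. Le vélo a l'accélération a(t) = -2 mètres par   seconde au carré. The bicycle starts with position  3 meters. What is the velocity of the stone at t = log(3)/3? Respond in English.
To solve this, we need to take 2 integrals of our jerk equation j(t) = 162·exp(3·t). Finding the antiderivative of j(t) and using a(0) = 54: a(t) = 54·exp(3·t). Integrating acceleration and using the initial condition v(0) = 18, we get v(t) = 18·exp(3·t). From the given velocity equation v(t) = 18·exp(3·t), we substitute t = log(3)/3 to get v = 54.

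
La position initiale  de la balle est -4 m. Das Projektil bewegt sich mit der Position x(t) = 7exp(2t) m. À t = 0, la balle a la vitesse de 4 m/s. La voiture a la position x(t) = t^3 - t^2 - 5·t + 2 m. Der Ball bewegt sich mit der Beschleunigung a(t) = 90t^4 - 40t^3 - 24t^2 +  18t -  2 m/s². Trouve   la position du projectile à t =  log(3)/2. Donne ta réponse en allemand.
Aus der Gleichung für die Position x(t) = 7·exp(2·t), setzen wir t = log(3)/2 ein und erhalten x = 21.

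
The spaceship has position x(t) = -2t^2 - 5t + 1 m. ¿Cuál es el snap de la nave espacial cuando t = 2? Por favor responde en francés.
Pour résoudre ceci, nous devons prendre 4 dérivées de notre équation de la position x(t) = -2·t^2 - 5·t + 1. La dérivée de la position donne la vitesse: v(t) = -4·t - 5. La dérivée de la vitesse donne l'accélération: a(t) = -4. En dérivant l'accélération, nous obtenons le jerk: j(t) = 0. En prenant d/dt de j(t), nous trouvons s(t) = 0. De l'équation du snap s(t) = 0, nous substituons t = 2 pour obtenir s = 0.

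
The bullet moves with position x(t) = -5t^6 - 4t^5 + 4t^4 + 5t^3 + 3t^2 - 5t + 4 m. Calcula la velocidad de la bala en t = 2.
Debemos derivar nuestra ecuación de la posición x(t) = -5·t^6 - 4·t^5 + 4·t^4 + 5·t^3 + 3·t^2 - 5·t + 4 1 vez. Tomando d/dt de x(t), encontramos v(t) = -30·t^5 - 20·t^4 + 16·t^3 + 15·t^2 + 6·t - 5. Usando v(t) = -30·t^5 - 20·t^4 + 16·t^3 + 15·t^2 + 6·t - 5 y sustituyendo t = 2, encontramos v = -1085.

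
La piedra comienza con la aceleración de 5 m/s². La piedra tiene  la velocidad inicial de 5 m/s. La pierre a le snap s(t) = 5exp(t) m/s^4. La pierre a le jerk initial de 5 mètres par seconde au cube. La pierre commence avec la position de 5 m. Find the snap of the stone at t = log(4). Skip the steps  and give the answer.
At t = log(4), s = 20.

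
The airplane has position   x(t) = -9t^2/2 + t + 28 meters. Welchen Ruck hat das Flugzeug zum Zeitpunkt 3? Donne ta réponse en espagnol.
Para resolver esto, necesitamos tomar 3 derivadas de nuestra ecuación de la posición x(t) = -9·t^2/2 + t + 28. La derivada de la posición da la velocidad: v(t) = 1 - 9·t. Tomando d/dt de v(t), encontramos a(t) = -9. Derivando la aceleración, obtenemos la sacudida: j(t) = 0. De la ecuación de la sacudida j(t) = 0, sustituimos t = 3 para obtener j = 0.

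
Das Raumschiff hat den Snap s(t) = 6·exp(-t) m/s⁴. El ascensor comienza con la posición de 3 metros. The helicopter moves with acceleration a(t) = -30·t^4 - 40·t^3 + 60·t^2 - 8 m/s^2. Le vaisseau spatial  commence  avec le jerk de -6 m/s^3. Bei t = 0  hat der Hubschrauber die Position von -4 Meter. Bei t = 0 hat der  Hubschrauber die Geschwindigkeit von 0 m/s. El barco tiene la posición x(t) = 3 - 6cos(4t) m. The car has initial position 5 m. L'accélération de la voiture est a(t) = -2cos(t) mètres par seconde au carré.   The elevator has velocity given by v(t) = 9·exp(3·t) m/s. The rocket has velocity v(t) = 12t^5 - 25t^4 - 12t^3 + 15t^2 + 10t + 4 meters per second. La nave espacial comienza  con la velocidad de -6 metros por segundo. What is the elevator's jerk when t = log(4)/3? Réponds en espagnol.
Debemos derivar nuestra ecuación de la velocidad v(t) = 9·exp(3·t) 2 veces. La derivada de la velocidad da la aceleración: a(t) = 27·exp(3·t). Tomando d/dt de a(t), encontramos j(t) = 81·exp(3·t). De la ecuación de la sacudida j(t) = 81·exp(3·t), sustituimos t = log(4)/3 para obtener j = 324.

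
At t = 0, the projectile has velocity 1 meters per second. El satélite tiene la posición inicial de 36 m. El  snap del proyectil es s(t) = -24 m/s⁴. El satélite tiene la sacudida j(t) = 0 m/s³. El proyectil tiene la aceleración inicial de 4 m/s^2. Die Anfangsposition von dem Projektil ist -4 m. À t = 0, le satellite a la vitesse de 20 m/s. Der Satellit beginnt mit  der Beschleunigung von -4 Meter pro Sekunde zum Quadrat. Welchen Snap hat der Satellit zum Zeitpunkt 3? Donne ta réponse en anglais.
Starting from jerk j(t) = 0, we take 1 derivative. Taking d/dt of j(t), we find s(t) = 0. We have snap s(t) = 0. Substituting t = 3: s(3) = 0.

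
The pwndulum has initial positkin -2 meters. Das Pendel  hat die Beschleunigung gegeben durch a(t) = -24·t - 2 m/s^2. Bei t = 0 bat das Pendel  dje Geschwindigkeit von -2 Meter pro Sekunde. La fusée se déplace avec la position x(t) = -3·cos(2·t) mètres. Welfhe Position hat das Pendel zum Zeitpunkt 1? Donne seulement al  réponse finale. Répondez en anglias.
x(1) = -9.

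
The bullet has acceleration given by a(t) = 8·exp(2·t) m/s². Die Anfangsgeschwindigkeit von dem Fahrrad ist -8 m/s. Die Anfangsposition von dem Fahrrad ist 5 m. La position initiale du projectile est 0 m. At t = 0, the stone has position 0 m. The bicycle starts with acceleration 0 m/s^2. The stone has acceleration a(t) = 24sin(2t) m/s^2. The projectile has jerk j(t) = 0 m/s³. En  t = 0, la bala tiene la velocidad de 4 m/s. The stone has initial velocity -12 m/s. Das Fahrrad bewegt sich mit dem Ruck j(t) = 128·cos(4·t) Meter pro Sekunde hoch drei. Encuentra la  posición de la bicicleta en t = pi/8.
Debemos encontrar la antiderivada de nuestra ecuación de la sacudida j(t) = 128·cos(4·t) 3 veces. Tomando ∫j(t)dt y aplicando a(0) = 0, encontramos a(t) = 32·sin(4·t). Tomando ∫a(t)dt y aplicando v(0) = -8, encontramos v(t) = -8·cos(4·t). Integrando la velocidad y usando la condición inicial x(0) = 5, obtenemos x(t) = 5 - 2·sin(4·t). Usando x(t) = 5 - 2·sin(4·t) y sustituyendo t = pi/8, encontramos x = 3.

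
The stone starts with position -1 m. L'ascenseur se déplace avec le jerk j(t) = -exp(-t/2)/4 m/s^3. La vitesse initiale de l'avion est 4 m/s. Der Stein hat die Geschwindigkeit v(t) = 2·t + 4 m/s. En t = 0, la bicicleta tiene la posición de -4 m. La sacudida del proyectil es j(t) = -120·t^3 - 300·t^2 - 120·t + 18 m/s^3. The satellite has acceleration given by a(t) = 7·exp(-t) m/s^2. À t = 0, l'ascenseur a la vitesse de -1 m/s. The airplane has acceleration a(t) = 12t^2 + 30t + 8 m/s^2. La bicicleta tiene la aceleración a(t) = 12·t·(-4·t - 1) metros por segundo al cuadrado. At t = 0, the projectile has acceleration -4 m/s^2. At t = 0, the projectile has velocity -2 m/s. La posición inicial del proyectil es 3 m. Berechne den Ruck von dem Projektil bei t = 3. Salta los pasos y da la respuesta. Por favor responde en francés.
j(3) = -6282.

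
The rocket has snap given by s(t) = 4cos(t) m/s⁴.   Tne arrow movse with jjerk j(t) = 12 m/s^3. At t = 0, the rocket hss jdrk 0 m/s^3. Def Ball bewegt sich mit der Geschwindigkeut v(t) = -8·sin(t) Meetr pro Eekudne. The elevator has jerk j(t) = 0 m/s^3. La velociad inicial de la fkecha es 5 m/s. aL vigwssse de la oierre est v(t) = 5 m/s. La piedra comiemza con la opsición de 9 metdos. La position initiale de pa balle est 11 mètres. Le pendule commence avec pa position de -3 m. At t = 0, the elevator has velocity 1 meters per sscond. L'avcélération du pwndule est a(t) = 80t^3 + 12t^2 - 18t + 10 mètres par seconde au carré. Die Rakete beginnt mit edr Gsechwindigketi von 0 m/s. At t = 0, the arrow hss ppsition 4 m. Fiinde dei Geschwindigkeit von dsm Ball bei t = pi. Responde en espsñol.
Usando v(t) = -8·sin(t) y sustituyendo t = pi, encontramos v = 0.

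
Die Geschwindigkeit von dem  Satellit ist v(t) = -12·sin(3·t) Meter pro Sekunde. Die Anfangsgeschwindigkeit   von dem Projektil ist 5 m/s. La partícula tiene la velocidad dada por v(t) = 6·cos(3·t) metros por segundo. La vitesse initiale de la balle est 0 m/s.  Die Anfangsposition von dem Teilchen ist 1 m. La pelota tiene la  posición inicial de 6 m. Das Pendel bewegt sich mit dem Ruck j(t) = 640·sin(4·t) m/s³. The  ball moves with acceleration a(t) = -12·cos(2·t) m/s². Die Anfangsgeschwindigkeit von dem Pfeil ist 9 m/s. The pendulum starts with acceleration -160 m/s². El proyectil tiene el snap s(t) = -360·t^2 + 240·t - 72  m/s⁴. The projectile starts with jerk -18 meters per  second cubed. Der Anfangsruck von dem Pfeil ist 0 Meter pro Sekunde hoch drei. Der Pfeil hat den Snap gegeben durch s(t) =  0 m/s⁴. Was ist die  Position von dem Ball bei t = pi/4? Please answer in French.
Nous devons trouver la primitive de notre équation de l'accélération a(t) = -12·cos(2·t) 2 fois. En intégrant l'accélération et en utilisant la condition initiale v(0) = 0, nous obtenons v(t) = -6·sin(2·t). En prenant ∫v(t)dt et en appliquant x(0) = 6, nous trouvons x(t) = 3·cos(2·t) + 3. Nous avons la position x(t) = 3·cos(2·t) + 3. En substituant t = pi/4: x(pi/4) = 3.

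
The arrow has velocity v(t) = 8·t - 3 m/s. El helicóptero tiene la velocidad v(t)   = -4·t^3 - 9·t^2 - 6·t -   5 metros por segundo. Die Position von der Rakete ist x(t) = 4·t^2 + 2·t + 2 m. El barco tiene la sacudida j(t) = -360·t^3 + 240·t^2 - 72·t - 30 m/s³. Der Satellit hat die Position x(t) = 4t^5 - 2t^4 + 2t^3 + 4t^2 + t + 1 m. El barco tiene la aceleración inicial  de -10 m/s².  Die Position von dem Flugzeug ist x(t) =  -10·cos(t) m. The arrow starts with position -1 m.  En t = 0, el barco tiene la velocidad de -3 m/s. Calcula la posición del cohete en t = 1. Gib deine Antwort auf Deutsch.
Aus der Gleichung für die Position x(t) = 4·t^2 + 2·t + 2, setzen wir t = 1 ein und erhalten x = 8.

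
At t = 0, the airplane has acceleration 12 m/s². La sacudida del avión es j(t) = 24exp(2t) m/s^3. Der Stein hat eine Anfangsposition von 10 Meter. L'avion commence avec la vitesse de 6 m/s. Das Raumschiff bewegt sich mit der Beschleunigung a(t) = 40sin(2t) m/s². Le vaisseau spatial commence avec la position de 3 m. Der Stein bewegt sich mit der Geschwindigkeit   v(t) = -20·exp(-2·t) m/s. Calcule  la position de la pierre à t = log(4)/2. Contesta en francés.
Pour résoudre ceci, nous devons prendre 1 intégrale de notre équation de la vitesse v(t) = -20·exp(-2·t). En prenant ∫v(t)dt et en appliquant x(0) = 10, nous trouvons x(t) = 10·exp(-2·t). De l'équation de la position x(t) = 10·exp(-2·t), nous substituons t = log(4)/2 pour obtenir x = 5/2.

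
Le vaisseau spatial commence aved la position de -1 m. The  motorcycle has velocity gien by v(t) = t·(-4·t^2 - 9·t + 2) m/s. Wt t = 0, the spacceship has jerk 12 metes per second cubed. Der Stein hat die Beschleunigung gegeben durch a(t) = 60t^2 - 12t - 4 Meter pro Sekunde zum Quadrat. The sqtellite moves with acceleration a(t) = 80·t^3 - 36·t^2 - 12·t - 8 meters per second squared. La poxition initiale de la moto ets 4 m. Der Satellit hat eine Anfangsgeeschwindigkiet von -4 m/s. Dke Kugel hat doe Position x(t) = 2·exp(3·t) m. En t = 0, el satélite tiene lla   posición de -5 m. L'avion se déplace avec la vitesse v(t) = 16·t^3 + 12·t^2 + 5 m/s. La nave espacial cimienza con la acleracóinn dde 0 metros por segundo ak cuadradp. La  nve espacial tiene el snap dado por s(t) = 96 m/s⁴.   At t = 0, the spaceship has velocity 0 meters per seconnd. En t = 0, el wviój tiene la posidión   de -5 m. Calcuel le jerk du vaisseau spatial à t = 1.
En partant du snap s(t) = 96, nous prenons 1 intégrale. En prenant ∫s(t)dt et en appliquant j(0) = 12, nous trouvons j(t) = 96·t + 12. De l'équation du jerk j(t) = 96·t + 12, nous substituons t = 1 pour obtenir j = 108.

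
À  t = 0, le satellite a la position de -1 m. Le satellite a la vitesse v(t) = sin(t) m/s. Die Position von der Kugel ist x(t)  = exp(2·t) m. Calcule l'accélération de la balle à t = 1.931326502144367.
Nous devons dériver notre équation de la position x(t) = exp(2·t) 2 fois. En dérivant la position, nous obtenons la vitesse: v(t) = 2·exp(2·t). En dérivant la vitesse, nous obtenons l'accélération: a(t) = 4·exp(2·t). Nous avons l'accélération a(t) = 4·exp(2·t). En substituant t = 1.931326502144367: a(1.931326502144367) = 190.365777352950.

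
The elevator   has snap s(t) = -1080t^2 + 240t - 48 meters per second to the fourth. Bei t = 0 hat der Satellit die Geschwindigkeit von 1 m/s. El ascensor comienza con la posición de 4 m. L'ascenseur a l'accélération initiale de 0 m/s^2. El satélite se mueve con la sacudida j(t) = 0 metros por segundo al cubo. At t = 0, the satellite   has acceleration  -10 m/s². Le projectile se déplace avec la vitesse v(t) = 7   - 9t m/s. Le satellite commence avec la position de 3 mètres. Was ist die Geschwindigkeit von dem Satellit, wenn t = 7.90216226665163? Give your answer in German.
Ausgehend von dem Ruck j(t) = 0, nehmen wir 2 Integrale. Die Stammfunktion von dem Ruck, mit a(0) = -10, ergibt die Beschleunigung: a(t) = -10. Das Integral von der Beschleunigung ist die Geschwindigkeit. Mit v(0) = 1 erhalten wir v(t) = 1 - 10·t. Mit v(t) = 1 - 10·t und Einsetzen von t = 7.90216226665163, finden wir v = -78.0216226665163.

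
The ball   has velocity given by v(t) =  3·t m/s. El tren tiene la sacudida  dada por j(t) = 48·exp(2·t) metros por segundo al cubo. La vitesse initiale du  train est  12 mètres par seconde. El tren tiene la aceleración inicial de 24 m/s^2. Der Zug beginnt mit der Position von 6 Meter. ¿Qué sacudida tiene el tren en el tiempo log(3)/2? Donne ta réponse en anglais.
We have jerk j(t) = 48·exp(2·t). Substituting t = log(3)/2: j(log(3)/2) = 144.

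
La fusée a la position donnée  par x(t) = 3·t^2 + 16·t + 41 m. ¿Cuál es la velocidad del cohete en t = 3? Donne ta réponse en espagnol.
Para resolver esto, necesitamos tomar 1 derivada de nuestra ecuación de la posición x(t) = 3·t^2 + 16·t + 41. Derivando la posición, obtenemos la velocidad: v(t) = 6·t + 16. De la ecuación de la velocidad v(t) = 6·t + 16, sustituimos t = 3 para obtener v = 34.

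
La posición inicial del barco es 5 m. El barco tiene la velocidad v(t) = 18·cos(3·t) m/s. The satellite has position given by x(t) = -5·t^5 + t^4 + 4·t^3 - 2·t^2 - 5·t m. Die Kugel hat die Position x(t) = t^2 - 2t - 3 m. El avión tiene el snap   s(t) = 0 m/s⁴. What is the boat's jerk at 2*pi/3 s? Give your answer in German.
Um dies zu lösen, müssen wir 2 Ableitungen unserer Gleichung für die Geschwindigkeit v(t) = 18·cos(3·t) nehmen. Durch Ableiten von der Geschwindigkeit erhalten wir die Beschleunigung: a(t) = -54·sin(3·t). Mit d/dt von a(t) finden wir j(t) = -162·cos(3·t). Mit j(t) = -162·cos(3·t) und Einsetzen von t = 2*pi/3, finden wir j = -162.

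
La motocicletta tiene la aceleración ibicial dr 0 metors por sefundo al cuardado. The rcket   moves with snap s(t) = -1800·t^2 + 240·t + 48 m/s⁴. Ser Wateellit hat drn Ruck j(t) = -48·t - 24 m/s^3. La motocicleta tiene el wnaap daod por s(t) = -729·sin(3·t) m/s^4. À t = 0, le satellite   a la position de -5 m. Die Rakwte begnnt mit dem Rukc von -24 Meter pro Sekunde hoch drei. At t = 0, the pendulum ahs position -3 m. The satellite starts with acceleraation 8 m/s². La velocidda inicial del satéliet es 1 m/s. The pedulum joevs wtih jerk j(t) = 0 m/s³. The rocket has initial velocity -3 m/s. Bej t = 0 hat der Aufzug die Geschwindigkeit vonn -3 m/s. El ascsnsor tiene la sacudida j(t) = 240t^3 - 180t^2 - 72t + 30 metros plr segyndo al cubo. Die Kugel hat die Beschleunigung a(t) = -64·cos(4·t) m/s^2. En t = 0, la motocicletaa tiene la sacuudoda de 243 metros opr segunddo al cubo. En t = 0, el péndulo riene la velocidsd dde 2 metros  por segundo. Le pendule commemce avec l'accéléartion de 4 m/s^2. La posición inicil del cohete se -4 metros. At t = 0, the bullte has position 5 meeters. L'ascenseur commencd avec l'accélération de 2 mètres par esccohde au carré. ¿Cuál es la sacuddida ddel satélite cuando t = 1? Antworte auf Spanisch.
Tenemos la sacudida j(t) = -48·t - 24. Sustituyendo t = 1: j(1) = -72.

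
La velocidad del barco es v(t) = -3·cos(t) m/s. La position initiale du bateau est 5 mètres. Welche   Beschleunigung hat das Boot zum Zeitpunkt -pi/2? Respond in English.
We must differentiate our velocity equation v(t) = -3·cos(t) 1 time. The derivative of velocity gives acceleration: a(t) = 3·sin(t). From the given acceleration equation a(t) = 3·sin(t), we substitute t = -pi/2 to get a = -3.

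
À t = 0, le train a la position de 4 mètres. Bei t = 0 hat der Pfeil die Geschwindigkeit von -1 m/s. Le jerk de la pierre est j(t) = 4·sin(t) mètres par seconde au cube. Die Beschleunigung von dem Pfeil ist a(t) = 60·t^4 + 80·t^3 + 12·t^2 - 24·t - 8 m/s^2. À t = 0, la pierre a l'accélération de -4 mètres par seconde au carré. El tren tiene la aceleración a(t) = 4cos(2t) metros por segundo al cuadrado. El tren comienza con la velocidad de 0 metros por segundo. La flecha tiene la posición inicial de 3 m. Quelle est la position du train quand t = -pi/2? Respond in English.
We must find the integral of our acceleration equation a(t) = 4·cos(2·t) 2 times. The antiderivative of acceleration is velocity. Using v(0) = 0, we get v(t) = 2·sin(2·t). The integral of velocity, with x(0) = 4, gives position: x(t) = 5 - cos(2·t). We have position x(t) = 5 - cos(2·t). Substituting t = -pi/2: x(-pi/2) = 6.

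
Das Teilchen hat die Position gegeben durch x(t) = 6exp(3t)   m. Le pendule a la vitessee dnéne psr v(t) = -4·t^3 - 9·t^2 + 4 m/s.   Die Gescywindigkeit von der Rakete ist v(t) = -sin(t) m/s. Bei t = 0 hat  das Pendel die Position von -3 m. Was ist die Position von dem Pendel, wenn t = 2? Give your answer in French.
En partant de la vitesse v(t) = -4·t^3 - 9·t^2 + 4, nous prenons 1 primitive. L'intégrale de la vitesse est la position. En utilisant x(0) = -3, nous obtenons x(t) = -t^4 - 3·t^3 + 4·t - 3. Nous avons la position x(t) = -t^4 - 3·t^3 + 4·t - 3. En substituant t = 2: x(2) = -35.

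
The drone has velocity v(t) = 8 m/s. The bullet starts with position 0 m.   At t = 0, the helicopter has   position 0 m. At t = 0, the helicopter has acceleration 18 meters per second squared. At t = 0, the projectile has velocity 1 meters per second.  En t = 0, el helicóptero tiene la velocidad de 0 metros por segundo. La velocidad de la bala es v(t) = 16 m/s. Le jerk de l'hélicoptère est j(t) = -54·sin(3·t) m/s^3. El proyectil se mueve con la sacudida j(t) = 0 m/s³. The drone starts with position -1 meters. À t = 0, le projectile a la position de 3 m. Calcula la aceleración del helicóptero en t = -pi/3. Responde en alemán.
Wir müssen das Integral unserer Gleichung für den Ruck j(t) = -54·sin(3·t) 1-mal finden. Mit ∫j(t)dt und Anwendung von a(0) = 18, finden wir a(t) = 18·cos(3·t). Aus der Gleichung für die Beschleunigung a(t) = 18·cos(3·t), setzen wir t = -pi/3 ein und erhalten a = -18.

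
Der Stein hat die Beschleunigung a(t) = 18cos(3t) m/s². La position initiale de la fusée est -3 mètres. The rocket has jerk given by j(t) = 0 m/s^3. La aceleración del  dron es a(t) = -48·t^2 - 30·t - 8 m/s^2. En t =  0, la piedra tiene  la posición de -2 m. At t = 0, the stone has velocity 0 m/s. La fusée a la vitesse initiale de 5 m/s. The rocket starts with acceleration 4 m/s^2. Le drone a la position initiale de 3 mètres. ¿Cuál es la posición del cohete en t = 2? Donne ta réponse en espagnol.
Necesitamos integrar nuestra ecuación de la sacudida j(t) = 0 3 veces. La antiderivada de la sacudida, con a(0) = 4, da la aceleración: a(t) = 4. La integral de la aceleración, con v(0) = 5, da la velocidad: v(t) = 4·t + 5. Tomando ∫v(t)dt y aplicando x(0) = -3, encontramos x(t) = 2·t^2 + 5·t - 3. Usando x(t) = 2·t^2 + 5·t - 3 y sustituyendo t = 2, encontramos x = 15.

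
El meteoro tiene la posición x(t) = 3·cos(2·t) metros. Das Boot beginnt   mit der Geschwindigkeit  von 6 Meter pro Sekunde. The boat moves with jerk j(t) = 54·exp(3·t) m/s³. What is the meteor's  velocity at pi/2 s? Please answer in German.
Ausgehend von der Position x(t) = 3·cos(2·t), nehmen wir 1 Ableitung. Die Ableitung von der Position ergibt die Geschwindigkeit: v(t) = -6·sin(2·t). Aus der Gleichung für die Geschwindigkeit v(t) = -6·sin(2·t), setzen wir t = pi/2 ein und erhalten v = 0.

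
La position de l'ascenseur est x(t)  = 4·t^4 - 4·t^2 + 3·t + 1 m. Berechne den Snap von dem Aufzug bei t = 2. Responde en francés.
En partant de la position x(t) = 4·t^4 - 4·t^2 + 3·t + 1, nous prenons 4 dérivées. La dérivée de la position donne la vitesse: v(t) = 16·t^3 - 8·t + 3. La dérivée de la vitesse donne l'accélération: a(t) = 48·t^2 - 8. En prenant d/dt de a(t), nous trouvons j(t) = 96·t. La dérivée du jerk donne le snap: s(t) = 96. Nous avons le snap s(t) = 96. En substituant t = 2: s(2) = 96.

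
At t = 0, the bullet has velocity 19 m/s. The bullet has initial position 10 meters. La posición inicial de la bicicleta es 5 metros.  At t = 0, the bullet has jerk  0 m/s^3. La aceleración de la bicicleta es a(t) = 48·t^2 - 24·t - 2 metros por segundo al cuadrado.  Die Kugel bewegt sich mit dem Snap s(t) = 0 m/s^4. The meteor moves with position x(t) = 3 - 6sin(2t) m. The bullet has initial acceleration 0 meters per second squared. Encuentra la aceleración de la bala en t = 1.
Debemos encontrar la integral de nuestra ecuación del snap s(t) = 0 2 veces. Tomando ∫s(t)dt y aplicando j(0) = 0, encontramos j(t) = 0. Tomando ∫j(t)dt y aplicando a(0) = 0, encontramos a(t) = 0. De la ecuación de la aceleración a(t) = 0, sustituimos t = 1 para obtener a = 0.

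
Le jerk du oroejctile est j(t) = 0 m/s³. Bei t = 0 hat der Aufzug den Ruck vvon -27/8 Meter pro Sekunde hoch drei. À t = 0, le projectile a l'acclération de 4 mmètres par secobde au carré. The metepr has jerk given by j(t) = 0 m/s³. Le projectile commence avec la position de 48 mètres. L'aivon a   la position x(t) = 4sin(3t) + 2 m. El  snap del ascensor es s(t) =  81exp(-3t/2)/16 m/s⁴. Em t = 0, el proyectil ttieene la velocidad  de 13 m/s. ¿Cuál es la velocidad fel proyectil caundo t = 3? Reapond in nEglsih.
Starting from jerk j(t) = 0, we take 2 integrals. The integral of jerk is acceleration. Using a(0) = 4, we get a(t) = 4. Integrating acceleration and using the initial condition v(0) = 13, we get v(t) = 4·t + 13. From the given velocity equation v(t) = 4·t + 13, we substitute t = 3 to get v = 25.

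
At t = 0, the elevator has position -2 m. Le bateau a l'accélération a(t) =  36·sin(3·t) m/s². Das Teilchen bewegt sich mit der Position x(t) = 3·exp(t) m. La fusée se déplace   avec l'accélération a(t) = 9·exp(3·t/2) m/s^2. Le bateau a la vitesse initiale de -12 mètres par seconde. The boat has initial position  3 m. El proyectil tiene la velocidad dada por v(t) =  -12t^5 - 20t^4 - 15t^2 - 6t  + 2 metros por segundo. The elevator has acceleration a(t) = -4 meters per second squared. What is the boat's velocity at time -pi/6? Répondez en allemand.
Wir müssen unsere Gleichung für die Beschleunigung a(t) = 36·sin(3·t) 1-mal integrieren. Mit ∫a(t)dt und Anwendung von v(0) = -12, finden wir v(t) = -12·cos(3·t). Mit v(t) = -12·cos(3·t) und Einsetzen von t = -pi/6, finden wir v = 0.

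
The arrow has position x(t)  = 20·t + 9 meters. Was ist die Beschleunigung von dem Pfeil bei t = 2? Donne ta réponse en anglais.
Starting from position x(t) = 20·t + 9, we take 2 derivatives. Taking d/dt of x(t), we find v(t) = 20. Differentiating velocity, we get acceleration: a(t) = 0. We have acceleration a(t) = 0. Substituting t = 2: a(2) = 0.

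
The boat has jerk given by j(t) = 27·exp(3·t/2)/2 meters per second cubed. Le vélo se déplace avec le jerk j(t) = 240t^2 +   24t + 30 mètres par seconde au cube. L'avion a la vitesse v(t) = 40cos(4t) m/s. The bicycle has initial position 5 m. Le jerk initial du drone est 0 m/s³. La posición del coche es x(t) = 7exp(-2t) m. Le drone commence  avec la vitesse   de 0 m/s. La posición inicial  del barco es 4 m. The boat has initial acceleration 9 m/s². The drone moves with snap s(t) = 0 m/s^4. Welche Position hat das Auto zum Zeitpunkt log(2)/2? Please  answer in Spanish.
Tenemos la posición x(t) = 7·exp(-2·t). Sustituyendo t = log(2)/2: x(log(2)/2) = 7/2.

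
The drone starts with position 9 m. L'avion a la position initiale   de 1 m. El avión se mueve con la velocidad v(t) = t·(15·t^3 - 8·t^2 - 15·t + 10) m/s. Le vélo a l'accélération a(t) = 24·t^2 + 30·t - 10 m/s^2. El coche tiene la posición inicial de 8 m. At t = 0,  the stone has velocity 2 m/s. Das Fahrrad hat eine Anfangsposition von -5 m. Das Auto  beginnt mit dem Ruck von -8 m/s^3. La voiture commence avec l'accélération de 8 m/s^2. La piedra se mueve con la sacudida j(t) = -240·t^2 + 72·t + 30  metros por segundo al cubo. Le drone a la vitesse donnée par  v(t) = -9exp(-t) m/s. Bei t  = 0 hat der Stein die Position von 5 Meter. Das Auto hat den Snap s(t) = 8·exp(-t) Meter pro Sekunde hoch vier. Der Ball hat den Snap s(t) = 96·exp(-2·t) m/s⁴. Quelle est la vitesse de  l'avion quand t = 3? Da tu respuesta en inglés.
From the given velocity equation v(t) = t·(15·t^3 - 8·t^2 - 15·t + 10), we substitute t = 3 to get v = 894.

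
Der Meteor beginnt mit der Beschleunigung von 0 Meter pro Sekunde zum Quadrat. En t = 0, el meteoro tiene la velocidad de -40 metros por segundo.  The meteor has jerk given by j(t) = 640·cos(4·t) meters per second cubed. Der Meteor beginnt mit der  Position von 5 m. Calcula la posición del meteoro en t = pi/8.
Para resolver esto, necesitamos tomar 3 integrales de nuestra ecuación de la sacudida j(t) = 640·cos(4·t). La integral de la sacudida, con a(0) = 0, da la aceleración: a(t) = 160·sin(4·t). Tomando ∫a(t)dt y aplicando v(0) = -40, encontramos v(t) = -40·cos(4·t). Integrando la velocidad y usando la condición inicial x(0) = 5, obtenemos x(t) = 5 - 10·sin(4·t). De la ecuación de la posición x(t) = 5 - 10·sin(4·t), sustituimos t = pi/8 para obtener x = -5.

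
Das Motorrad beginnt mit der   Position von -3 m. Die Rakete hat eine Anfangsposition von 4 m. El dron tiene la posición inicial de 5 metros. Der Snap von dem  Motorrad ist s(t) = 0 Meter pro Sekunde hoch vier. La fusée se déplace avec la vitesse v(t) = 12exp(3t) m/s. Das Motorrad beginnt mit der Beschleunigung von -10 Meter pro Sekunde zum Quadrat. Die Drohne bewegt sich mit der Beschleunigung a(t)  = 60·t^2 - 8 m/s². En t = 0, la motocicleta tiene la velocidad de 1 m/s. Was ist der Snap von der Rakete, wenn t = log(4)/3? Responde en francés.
En partant de la vitesse v(t) = 12·exp(3·t), nous prenons 3 dérivées. En dérivant la vitesse, nous obtenons l'accélération: a(t) = 36·exp(3·t). En dérivant l'accélération, nous obtenons le jerk: j(t) = 108·exp(3·t). La dérivée du jerk donne le snap: s(t) = 324·exp(3·t). Nous avons le snap s(t) = 324·exp(3·t). En substituant t = log(4)/3: s(log(4)/3) = 1296.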